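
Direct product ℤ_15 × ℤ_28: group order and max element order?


|ℤ_15 × ℤ_28| = 15 × 28 = 420
Max element order = lcm(15,28) = 420
Cyclic? Yes (gcd=1)

|ℤ_15×ℤ_28| = 420, max element order = 420


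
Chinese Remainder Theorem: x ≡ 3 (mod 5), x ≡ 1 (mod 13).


m₁ = 5, m₂ = 13, gcd = 1, so CRT applies. M = m₁·m₂ = 65
Let M₁ = M/m₁ = 13, M₂ = M/m₂ = 5
Find y₁ ≡ M₁⁻¹ (mod m₁): 13⁻¹ ≡ 2 (mod 5)
Find y₂ ≡ M₂⁻¹ (mod m₂): 5⁻¹ ≡ 8 (mod 13)
x = a₁·M₁·y₁ + a₂·M₂·y₂ = 3·13·2 + 1·5·8 = 118
Reduce mod 65: x ≡ 53
Check: 53 mod 5 = 3 ✓, 53 mod 13 = 1 ✓

x ≡ 53 (mod 65)


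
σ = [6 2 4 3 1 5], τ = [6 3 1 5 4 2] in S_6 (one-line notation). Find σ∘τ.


σ∘τ: apply τ first, then σ
1 →τ 6 →σ 5
2 →τ 3 →σ 4
3 →τ 1 →σ 6
4 →τ 5 →σ 1
5 →τ 4 →σ 3
6 →τ 2 →σ 2

σ∘τ = [5 4 6 1 3 2]


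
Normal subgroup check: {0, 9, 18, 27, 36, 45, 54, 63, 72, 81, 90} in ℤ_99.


H = {0, 9, 18, 27, 36, 45, 54, 63, 72, 81, 90} in ℤ_99
ℤ_99 is abelian; every subgroup of an abelian group is normal

Yes, normal subgroup


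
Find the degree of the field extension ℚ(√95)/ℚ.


√95 has minimal polynomial x² - 95 (irreducible over ℚ since 95 is squarefree)

[ℚ(√95)/ℚ] = 2


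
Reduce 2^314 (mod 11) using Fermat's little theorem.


Fermat's little theorem: if p is prime and gcd(a,p)=1, then a^(p-1) ≡ 1 (mod p)
p = 11 is prime, gcd(2,11) = 1
Reduce exponent: 314 mod 10 = 4
So 2^314 ≡ 2^4 (mod 11)
2^4 mod 11 = 5

2^314 ≡ 5 (mod 11)


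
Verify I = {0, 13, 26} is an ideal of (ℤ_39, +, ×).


Check ideal conditions for I = {0, 13, 26} in ℤ_39:
(1) I is an additive subgroup? Yes
(2) For r ∈ ℤ_39 and a ∈ I: r·a ∈ I? Yes

Yes, I is an ideal of ℤ_39


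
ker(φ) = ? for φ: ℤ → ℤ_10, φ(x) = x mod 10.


Kernel = preimage of identity
ker(φ) = {x ∈ ℤ : x ≡ 0 (mod 10)} = 10ℤ = {0, ±10, ±20, ...}

ker(φ) = 10ℤ


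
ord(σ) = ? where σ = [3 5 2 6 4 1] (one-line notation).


Cycle decomposition: (1 3 2 5 4 6)
Cycle lengths: 6
Order = lcm(6) = 6

ord(σ) = 6


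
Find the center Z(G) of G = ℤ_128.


Z(G) = {g ∈ G | gx = xg for all x ∈ G}
ℤ_128 is abelian, so Z(G) = G

Z(ℤ_128) = ℤ_128


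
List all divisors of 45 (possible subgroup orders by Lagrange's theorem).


Lagrange's theorem: |H| divides |G|
|G| = 45
Divisors of 45: 1, 3, 5, 9, 15, 45

Possible subgroup orders: {1, 3, 5, 9, 15, 45}


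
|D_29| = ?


|D_n| = 2n (n rotations and n reflections)
|D_29| = 2×29 = 58

|D_29| = 58


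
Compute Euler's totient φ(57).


Factor n: 57 = 3 × 19
φ(n) = n · ∏(1 - 1/p) over distinct primes p | n
φ(57) = 57 · (1 - 1/3) · (1 - 1/19) = 36

φ(57) = 36


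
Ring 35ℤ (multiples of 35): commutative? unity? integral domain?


35ℤ is a commutative ring under +,× but has no multiplicative identity (1 ∉ 35ℤ); it has no zero divisors, but without unity it is not an integral domain
Commutative: Yes
Integral domain: No
Has unity: No

35ℤ (multiples of 35): Commutative=Yes, Unity=No


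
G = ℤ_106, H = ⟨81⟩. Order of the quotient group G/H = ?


|⟨81⟩| = n / gcd(81, 106) = 106 / 1 = 106
H is normal (ℤ_106 is abelian).
|G/H| = |G| / |H| = 106 / 106 = 1

|G/H| = 1


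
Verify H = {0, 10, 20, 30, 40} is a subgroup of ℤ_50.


Subgroup test for H = {0, 10, 20, 30, 40} in (ℤ_50, +):
(1) 0 ∈ H? Yes
(2) Closure: for all a,b ∈ H, (a+b) mod 50 ∈ H? Yes
(3) Inverses: for all a ∈ H, -a mod 50 ∈ H? Yes

Yes, H is a subgroup of ℤ_50


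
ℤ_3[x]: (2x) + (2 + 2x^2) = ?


Add coefficients mod 3:
x^0: 0 + 2 = 2 (mod 3)
x^1: 2 + 0 = 2 (mod 3)
x^2: 0 + 2 = 2 (mod 3)
Result: 2 + 2x + 2x^2

f + g = 2 + 2x + 2x^2


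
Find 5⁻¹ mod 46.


Use the extended Euclidean algorithm to write 1 = 5·s + 46·t; then s mod 46 is the inverse.
Euclidean algorithm:
  5 = 0·46 + 5
  46 = 9·5 + 1
  5 = 5·1 + 0
gcd(5,46) = 1
Back-substitution gives: 5·(-9) + 46·(1) = 1
So 5⁻¹ ≡ -9 ≡ 37 (mod 46)
Check: 5 × 37 = 185 ≡ 1 (mod 46) ✓

5⁻¹ ≡ 37 (mod 46)


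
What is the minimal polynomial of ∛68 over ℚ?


∛68 satisfies x³ - 68 = 0, irreducible over ℚ (no rational root; 68 is not a perfect cube)

Minimal polynomial: x³ - 68


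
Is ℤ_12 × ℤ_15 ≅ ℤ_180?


Comparing ℤ_12 × ℤ_15 and ℤ_180:
gcd(12,15) = 3 ≠ 1. Max element order in ℤ_12×ℤ_15 is lcm(12,15) = 60 < 180, so it has no element of order 180

No, ℤ_12 × ℤ_15 ≇ ℤ_180


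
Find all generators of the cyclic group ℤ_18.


g generates ℤ_n iff gcd(g,n) = 1
Prime factors of 18: 2, 3
Generators are g ∈ {1,...,17} not divisible by any of these primes.
Generators: {1, 5, 7, 11, 13, 17}
Number of generators = φ(18) = 6

Generators of ℤ_18 = {1, 5, 7, 11, 13, 17}


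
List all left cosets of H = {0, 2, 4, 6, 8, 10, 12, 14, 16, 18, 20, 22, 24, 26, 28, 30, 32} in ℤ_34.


H = {0, 2, 4, 6, 8, 10, 12, 14, 16, 18, 20, 22, 24, 26, 28, 30, 32}, |H| = 17
Number of cosets = |G|/|H| = 34/17 = 2
0 + H = {0, 2, 4, 6, 8, 10, 12, 14, 16, 18, 20, 22, 24, 26, 28, 30, 32}
1 + H = {1, 3, 5, 7, 9, 11, 13, 15, 17, 19, 21, 23, 25, 27, 29, 31, 33}

Cosets: 0+H={0,2,4,6,8,10,12,14,16,18,20,22,24,26,28,30,32}; 1+H={1,3,5,7,9,11,13,15,17,19,21,23,25,27,29,31,33}


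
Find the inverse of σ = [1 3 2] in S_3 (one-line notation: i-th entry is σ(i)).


To find σ⁻¹, swap domain and range:
σ(1) = 1 → σ⁻¹(1) = 1
σ(2) = 3 → σ⁻¹(3) = 2
σ(3) = 2 → σ⁻¹(2) = 3

σ⁻¹ = [1 3 2]


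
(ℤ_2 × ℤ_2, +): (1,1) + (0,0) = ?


Operation: componentwise addition mod (2, 2)
(1,1) + (0,0) = ((a₁+b₁) mod 2, (a₂+b₂) mod 2) with a = (1,1), b = (0,0)

(1,1) + (0,0) = (1,1)


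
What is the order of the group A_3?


|A_n| = n!/2 (even permutations)
|A_3| = 3!/2 = 6/2 = 3

|A_3| = 3


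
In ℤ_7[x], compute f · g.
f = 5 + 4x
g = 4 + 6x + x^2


Expand and collect like terms; reduce coefficients mod 7:
x^0: 5·4 = 20 ≡ 6 (mod 7)
x^1: 5·6 + 4·4 = 46 ≡ 4 (mod 7)
x^2: 5·1 + 4·6 = 29 ≡ 1 (mod 7)
x^3: 4·1 = 4 ≡ 4 (mod 7)
Result: 6 + 4x + x^2 + 4x^3

f · g = 6 + 4x + x^2 + 4x^3


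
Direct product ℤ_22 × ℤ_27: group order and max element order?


|ℤ_22 × ℤ_27| = 22 × 27 = 594
Max element order = lcm(22,27) = 594
Cyclic? Yes (gcd=1)

|ℤ_22×ℤ_27| = 594, max element order = 594


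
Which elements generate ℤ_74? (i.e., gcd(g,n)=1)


g generates ℤ_n iff gcd(g,n) = 1
Prime factors of 74: 2, 37
Generators are g ∈ {1,...,73} not divisible by any of these primes.
Generators: {1, 3, 5, 7, 9, 11, 13, 15, 17, 19, 21, 23, 25, 27, 29, 31, 33, 35, 39, 41, 43, 45, 47, 49, 51, 53, 55, 57, 59, 61, 63, 65, 67, 69, 71, 73}
Number of generators = φ(74) = 36

Generators of ℤ_74 = {1, 3, 5, 7, 9, 11, 13, 15, 17, 19, 21, 23, 25, 27, 29, 31, 33, 35, 39, 41, 43, 45, 47, 49, 51, 53, 55, 57, 59, 61, 63, 65, 67, 69, 71, 73}


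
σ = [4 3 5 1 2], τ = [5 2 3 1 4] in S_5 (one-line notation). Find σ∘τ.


σ∘τ: apply τ first, then σ
1 →τ 5 →σ 2
2 →τ 2 →σ 3
3 →τ 3 →σ 5
4 →τ 1 →σ 4
5 →τ 4 →σ 1

σ∘τ = [2 3 5 4 1]


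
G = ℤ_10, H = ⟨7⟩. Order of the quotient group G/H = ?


|⟨7⟩| = n / gcd(7, 10) = 10 / 1 = 10
H is normal (ℤ_10 is abelian).
|G/H| = |G| / |H| = 10 / 10 = 1

|G/H| = 1


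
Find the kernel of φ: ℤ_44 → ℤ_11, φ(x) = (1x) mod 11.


Kernel = preimage of identity
ker(φ) = {x ∈ ℤ_44 : 1x ≡ 0 (mod 11)}. Since 11 | 44, φ is well-defined. The kernel is the cyclic subgroup ⟨11⟩ of ℤ_44 (order 4), i.e. {0, 11, 22, 33}

ker(φ) = {0, 11, 22, 33}


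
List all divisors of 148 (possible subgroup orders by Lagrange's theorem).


Lagrange's theorem: |H| divides |G|
|G| = 148
Divisors of 148: 1, 2, 4, 37, 74, 148

Possible subgroup orders: {1, 2, 4, 37, 74, 148}


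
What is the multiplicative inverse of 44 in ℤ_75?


Use the extended Euclidean algorithm to write 1 = 44·s + 75·t; then s mod 75 is the inverse.
Euclidean algorithm:
  44 = 0·75 + 44
  75 = 1·44 + 31
  44 = 1·31 + 13
  31 = 2·13 + 5
  13 = 2·5 + 3
  5 = 1·3 + 2
  3 = 1·2 + 1
  2 = 2·1 + 0
gcd(44,75) = 1
Back-substitution gives: 44·(29) + 75·(-17) = 1
So 44⁻¹ ≡ 29 ≡ 29 (mod 75)
Check: 44 × 29 = 1276 ≡ 1 (mod 75) ✓

44⁻¹ ≡ 29 (mod 75)


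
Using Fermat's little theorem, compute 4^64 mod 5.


Fermat's little theorem: if p is prime and gcd(a,p)=1, then a^(p-1) ≡ 1 (mod p)
p = 5 is prime, gcd(4,5) = 1
Reduce exponent: 64 mod 4 = 0
So 4^64 ≡ 4^0 (mod 5)
4^0 = 1

4^64 ≡ 1 (mod 5)


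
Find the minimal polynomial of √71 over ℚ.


√71 satisfies x² - 71 = 0, irreducible over ℚ since 71 is squarefree

Minimal polynomial: x² - 71


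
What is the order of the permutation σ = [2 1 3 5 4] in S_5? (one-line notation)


Cycle decomposition: (1 2) (4 5)
Cycle lengths: 2, 2
Order = lcm(2, 2) = 2

ord(σ) = 2


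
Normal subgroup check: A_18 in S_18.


H = A_18 in S_18
A_18 has index 2 in S_18, and every subgroup of index 2 is normal

Yes, normal subgroup


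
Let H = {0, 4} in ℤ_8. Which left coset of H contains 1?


1 + H = {1 + h (mod 8) : h ∈ H}
1+0=1, 1+4=5

1 + H = {1, 5}


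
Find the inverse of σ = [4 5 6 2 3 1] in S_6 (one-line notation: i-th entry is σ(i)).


To find σ⁻¹, swap domain and range:
σ(1) = 4 → σ⁻¹(4) = 1
σ(2) = 5 → σ⁻¹(5) = 2
σ(3) = 6 → σ⁻¹(6) = 3
σ(4) = 2 → σ⁻¹(2) = 4
σ(5) = 3 → σ⁻¹(3) = 5
σ(6) = 1 → σ⁻¹(1) = 6

σ⁻¹ = [6 4 5 1 2 3]


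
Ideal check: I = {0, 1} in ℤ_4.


Check ideal conditions for I = {0, 1} in ℤ_4:
(1) I is an additive subgroup? No
(2) For r ∈ ℤ_4 and a ∈ I: r·a ∈ I? No  [counterexample: r=2, a=1, r·a mod 4 = 2 ∉ I]

No, I is not an ideal of ℤ_4


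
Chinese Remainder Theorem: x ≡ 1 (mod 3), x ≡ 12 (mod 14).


m₁ = 3, m₂ = 14, gcd = 1, so CRT applies. M = m₁·m₂ = 42
Let M₁ = M/m₁ = 14, M₂ = M/m₂ = 3
Find y₁ ≡ M₁⁻¹ (mod m₁): 14⁻¹ ≡ 2 (mod 3)
Find y₂ ≡ M₂⁻¹ (mod m₂): 3⁻¹ ≡ 5 (mod 14)
x = a₁·M₁·y₁ + a₂·M₂·y₂ = 1·14·2 + 12·3·5 = 208
Reduce mod 42: x ≡ 40
Check: 40 mod 3 = 1 ✓, 40 mod 14 = 12 ✓

x ≡ 40 (mod 42)


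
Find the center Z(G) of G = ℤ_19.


Z(G) = {g ∈ G | gx = xg for all x ∈ G}
ℤ_19 is abelian, so Z(G) = G

Z(ℤ_19) = ℤ_19


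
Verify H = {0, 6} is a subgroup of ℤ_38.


Subgroup test for H = {0, 6} in (ℤ_38, +):
(1) 0 ∈ H? Yes
(2) Closure: for all a,b ∈ H, (a+b) mod 38 ∈ H? No  [counterexample: 6 + 6 = 12 ∉ H]
(3) Inverses: for all a ∈ H, -a mod 38 ∈ H? No

No, H is not a subgroup of ℤ_38


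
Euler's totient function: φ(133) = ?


Factor n: 133 = 7 × 19
φ(n) = n · ∏(1 - 1/p) over distinct primes p | n
φ(133) = 133 · (1 - 1/7) · (1 - 1/19) = 108

φ(133) = 108


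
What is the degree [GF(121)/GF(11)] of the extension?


GF(121) = GF(11^2), so the extension degree is 2

[GF(121)/GF(11)] = 2


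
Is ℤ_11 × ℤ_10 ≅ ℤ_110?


Comparing ℤ_11 × ℤ_10 and ℤ_110:
gcd(11,10) = 1, so ℤ_11 × ℤ_10 ≅ ℤ_110 (CRT)

Yes, ℤ_11 × ℤ_10 ≅ ℤ_110


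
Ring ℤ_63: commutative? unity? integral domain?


ℤ_63 is a commutative ring with unity 1; 63 = 3×21 is composite, so 3·21 ≡ 0 gives zero divisors (not an integral domain)
Commutative: Yes
Integral domain: No
Has unity: Yes

ℤ_63: Commutative=Yes, Unity=Yes


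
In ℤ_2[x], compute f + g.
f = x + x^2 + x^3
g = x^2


Add coefficients mod 2:
x^0: 0 + 0 = 0 (mod 2)
x^1: 1 + 0 = 1 (mod 2)
x^2: 1 + 1 = 0 (mod 2)
x^3: 1 + 0 = 1 (mod 2)
Result: x + x^3

f + g = x + x^3


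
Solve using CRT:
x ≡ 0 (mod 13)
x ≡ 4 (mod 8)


m₁ = 13, m₂ = 8, gcd = 1, so CRT applies. M = m₁·m₂ = 104
Let M₁ = M/m₁ = 8, M₂ = M/m₂ = 13
Find y₁ ≡ M₁⁻¹ (mod m₁): 8⁻¹ ≡ 5 (mod 13)
Find y₂ ≡ M₂⁻¹ (mod m₂): 13⁻¹ ≡ 5 (mod 8)
x = a₁·M₁·y₁ + a₂·M₂·y₂ = 0·8·5 + 4·13·5 = 260
Reduce mod 104: x ≡ 52
Check: 52 mod 13 = 0 ✓, 52 mod 8 = 4 ✓

x ≡ 52 (mod 104)


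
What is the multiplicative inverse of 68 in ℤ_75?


Use the extended Euclidean algorithm to write 1 = 68·s + 75·t; then s mod 75 is the inverse.
Euclidean algorithm:
  68 = 0·75 + 68
  75 = 1·68 + 7
  68 = 9·7 + 5
  7 = 1·5 + 2
  5 = 2·2 + 1
  2 = 2·1 + 0
gcd(68,75) = 1
Back-substitution gives: 68·(32) + 75·(-29) = 1
So 68⁻¹ ≡ 32 ≡ 32 (mod 75)
Check: 68 × 32 = 2176 ≡ 1 (mod 75) ✓

68⁻¹ ≡ 32 (mod 75)


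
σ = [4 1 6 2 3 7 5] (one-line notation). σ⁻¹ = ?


To find σ⁻¹, swap domain and range:
σ(1) = 4 → σ⁻¹(4) = 1
σ(2) = 1 → σ⁻¹(1) = 2
σ(3) = 6 → σ⁻¹(6) = 3
σ(4) = 2 → σ⁻¹(2) = 4
σ(5) = 3 → σ⁻¹(3) = 5
σ(6) = 7 → σ⁻¹(7) = 6
σ(7) = 5 → σ⁻¹(5) = 7

σ⁻¹ = [2 4 5 1 7 3 6]


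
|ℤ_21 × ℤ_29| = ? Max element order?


|ℤ_21 × ℤ_29| = 21 × 29 = 609
Max element order = lcm(21,29) = 609
Cyclic? Yes (gcd=1)

|ℤ_21×ℤ_29| = 609, max element order = 609


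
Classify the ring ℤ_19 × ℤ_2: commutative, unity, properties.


Direct product ring; commutative with unity (1,1); but (1,0)·(0,1) = (0,0) gives zero divisors, so not an integral domain
Commutative: Yes
Integral domain: No
Has unity: Yes

ℤ_19 × ℤ_2: Commutative=Yes, Unity=Yes


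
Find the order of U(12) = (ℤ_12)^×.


U(n) is the group of units mod n; |U(n)| = φ(n)
|U(12)| = φ(12) = 4

|U(12) = (ℤ_12)^×| = 4


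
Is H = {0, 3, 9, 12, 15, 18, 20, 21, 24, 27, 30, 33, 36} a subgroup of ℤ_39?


Subgroup test for H = {0, 3, 9, 12, 15, 18, 20, 21, 24, 27, 30, 33, 36} in (ℤ_39, +):
(1) 0 ∈ H? Yes
(2) Closure: for all a,b ∈ H, (a+b) mod 39 ∈ H? No  [counterexample: 3 + 3 = 6 ∉ H]
(3) Inverses: for all a ∈ H, -a mod 39 ∈ H? No

No, H is not a subgroup of ℤ_39


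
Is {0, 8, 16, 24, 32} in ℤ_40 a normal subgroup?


H = {0, 8, 16, 24, 32} in ℤ_40
ℤ_40 is abelian; every subgroup of an abelian group is normal

Yes, normal subgroup


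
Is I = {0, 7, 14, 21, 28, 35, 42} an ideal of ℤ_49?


Check ideal conditions for I = {0, 7, 14, 21, 28, 35, 42} in ℤ_49:
(1) I is an additive subgroup? Yes
(2) For r ∈ ℤ_49 and a ∈ I: r·a ∈ I? Yes

Yes, I is an ideal of ℤ_49


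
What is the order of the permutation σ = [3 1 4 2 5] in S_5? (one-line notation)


Cycle decomposition: (1 3 4 2)
Cycle lengths: 4
Order = lcm(4) = 4

ord(σ) = 4


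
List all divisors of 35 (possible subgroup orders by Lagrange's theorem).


Lagrange's theorem: |H| divides |G|
|G| = 35
Divisors of 35: 1, 5, 7, 35

Possible subgroup orders: {1, 5, 7, 35}


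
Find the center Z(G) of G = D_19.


Z(G) = {g ∈ G | gx = xg for all x ∈ G}
For odd n, Z(D_n) = {e}: no nontrivial rotation commutes with all reflections

Z(D_19) = {e}


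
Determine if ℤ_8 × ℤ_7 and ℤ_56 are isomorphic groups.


Comparing ℤ_8 × ℤ_7 and ℤ_56:
gcd(8,7) = 1, so ℤ_8 × ℤ_7 ≅ ℤ_56 (CRT)

Yes, ℤ_8 × ℤ_7 ≅ ℤ_56


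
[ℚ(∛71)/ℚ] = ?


∛71 has minimal polynomial x³ - 71 (irreducible over ℚ since 71 is not a perfect cube)

[ℚ(∛71)/ℚ] = 3


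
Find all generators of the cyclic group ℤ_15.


g generates ℤ_n iff gcd(g,n) = 1
Checking each g ∈ {1,...,14}:
gcd(1,15) = 1
gcd(2,15) = 1
gcd(3,15) = 3
gcd(4,15) = 1
gcd(5,15) = 5
gcd(6,15) = 3
gcd(7,15) = 1
gcd(8,15) = 1
gcd(9,15) = 3
gcd(10,15) = 5
gcd(11,15) = 1
gcd(12,15) = 3
gcd(13,15) = 1
gcd(14,15) = 1
Generators: {1, 2, 4, 7, 8, 11, 13, 14}
Number of generators = φ(15) = 8

Generators of ℤ_15 = {1, 2, 4, 7, 8, 11, 13, 14}


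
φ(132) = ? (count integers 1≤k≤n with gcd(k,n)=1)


Factor n: 132 = 2^2 × 3 × 11
φ(n) = n · ∏(1 - 1/p) over distinct primes p | n
φ(132) = 132 · (1 - 1/2) · (1 - 1/3) · (1 - 1/11) = 40

φ(132) = 40


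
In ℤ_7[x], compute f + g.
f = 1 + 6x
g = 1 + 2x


Add coefficients mod 7:
x^0: 1 + 1 = 2 (mod 7)
x^1: 6 + 2 = 1 (mod 7)
Result: 2 + x

f + g = 2 + x


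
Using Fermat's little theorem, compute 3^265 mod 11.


Fermat's little theorem: if p is prime and gcd(a,p)=1, then a^(p-1) ≡ 1 (mod p)
p = 11 is prime, gcd(3,11) = 1
Reduce exponent: 265 mod 10 = 5
So 3^265 ≡ 3^5 (mod 11)
3^5 mod 11 = 1

3^265 ≡ 1 (mod 11)


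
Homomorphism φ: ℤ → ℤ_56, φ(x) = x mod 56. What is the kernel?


Kernel = preimage of identity
ker(φ) = {x ∈ ℤ : x ≡ 0 (mod 56)} = 56ℤ = {0, ±56, ±112, ...}

ker(φ) = 56ℤ


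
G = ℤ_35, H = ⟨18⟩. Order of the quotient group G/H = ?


|⟨18⟩| = n / gcd(18, 35) = 35 / 1 = 35
H is normal (ℤ_35 is abelian).
|G/H| = |G| / |H| = 35 / 35 = 1

|G/H| = 1


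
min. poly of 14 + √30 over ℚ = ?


Let α = 14 + √30. Then α - 14 = √30, so (α - 14)² = 30, giving α² - 28α + 166 = 0. Degree 2 and α ∉ ℚ, so this is the minimal polynomial.

Minimal polynomial: x² - 28x + 166


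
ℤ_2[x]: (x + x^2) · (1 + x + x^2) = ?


Expand and collect like terms; reduce coefficients mod 2:
x^0: 0·1 = 0 ≡ 0 (mod 2)
x^1: 0·1 + 1·1 = 1 ≡ 1 (mod 2)
x^2: 0·1 + 1·1 + 1·1 = 2 ≡ 0 (mod 2)
x^3: 1·1 + 1·1 = 2 ≡ 0 (mod 2)
x^4: 1·1 = 1 ≡ 1 (mod 2)
Result: x + x^4

f · g = x + x^4


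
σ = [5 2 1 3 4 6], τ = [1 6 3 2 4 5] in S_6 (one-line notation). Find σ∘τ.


σ∘τ: apply τ first, then σ
1 →τ 1 →σ 5
2 →τ 6 →σ 6
3 →τ 3 →σ 1
4 →τ 2 →σ 2
5 →τ 4 →σ 3
6 →τ 5 →σ 4

σ∘τ = [5 6 1 2 3 4]


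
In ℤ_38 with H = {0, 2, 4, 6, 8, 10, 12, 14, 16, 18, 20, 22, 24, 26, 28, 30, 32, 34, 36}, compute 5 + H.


5 + H = {5 + h (mod 38) : h ∈ H}
5+0=5, 5+2=7, 5+4=9, 5+6=11, 5+8=13, 5+10=15, 5+12=17, 5+14=19, 5+16=21, 5+18=23, 5+20=25, 5+22=27, 5+24=29, 5+26=31, 5+28=33, 5+30=35, 5+32=37, 5+34=1, 5+36=3
5 + H = {1, 3, 5, 7, 9, 11, 13, 15, 17, 19, 21, 23, 25, 27, 29, 31, 33, 35, 37} = 1 + H

5 + H = {1, 3, 5, 7, 9, 11, 13, 15, 17, 19, 21, 23, 25, 27, 29, 31, 33, 35, 37}


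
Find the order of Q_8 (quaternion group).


Q_8 = {±1, ±i, ±j, ±k}
|Q_8| = 8

|Q_8 (quaternion group)| = 8


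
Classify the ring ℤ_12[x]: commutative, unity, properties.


ℤ_12 has zero divisors (2·6 ≡ 0), and these lift to constant zero divisors in ℤ_12[x]; so not an integral domain
Commutative: Yes
Integral domain: No
Has unity: Yes

ℤ_12[x]: Commutative=Yes, Unity=Yes


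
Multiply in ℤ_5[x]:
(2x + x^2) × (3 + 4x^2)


Expand and collect like terms; reduce coefficients mod 5:
x^0: 0·3 = 0 ≡ 0 (mod 5)
x^1: 0·0 + 2·3 = 6 ≡ 1 (mod 5)
x^2: 0·4 + 2·0 + 1·3 = 3 ≡ 3 (mod 5)
x^3: 2·4 + 1·0 = 8 ≡ 3 (mod 5)
x^4: 1·4 = 4 ≡ 4 (mod 5)
Result: x + 3x^2 + 3x^3 + 4x^4

f · g = x + 3x^2 + 3x^3 + 4x^4


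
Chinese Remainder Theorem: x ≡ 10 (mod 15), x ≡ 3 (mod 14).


m₁ = 15, m₂ = 14, gcd = 1, so CRT applies. M = m₁·m₂ = 210
Let M₁ = M/m₁ = 14, M₂ = M/m₂ = 15
Find y₁ ≡ M₁⁻¹ (mod m₁): 14⁻¹ ≡ 14 (mod 15)
Find y₂ ≡ M₂⁻¹ (mod m₂): 15⁻¹ ≡ 1 (mod 14)
x = a₁·M₁·y₁ + a₂·M₂·y₂ = 10·14·14 + 3·15·1 = 2005
Reduce mod 210: x ≡ 115
Check: 115 mod 15 = 10 ✓, 115 mod 14 = 3 ✓

x ≡ 115 (mod 210)


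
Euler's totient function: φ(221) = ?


Factor n: 221 = 13 × 17
φ(n) = n · ∏(1 - 1/p) over distinct primes p | n
φ(221) = 221 · (1 - 1/13) · (1 - 1/17) = 192

φ(221) = 192


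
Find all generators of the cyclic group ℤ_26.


g generates ℤ_n iff gcd(g,n) = 1
Prime factors of 26: 2, 13
Generators are g ∈ {1,...,25} not divisible by any of these primes.
Generators: {1, 3, 5, 7, 9, 11, 15, 17, 19, 21, 23, 25}
Number of generators = φ(26) = 12

Generators of ℤ_26 = {1, 3, 5, 7, 9, 11, 15, 17, 19, 21, 23, 25}


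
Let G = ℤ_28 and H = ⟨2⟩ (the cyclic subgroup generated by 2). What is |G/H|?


|⟨2⟩| = n / gcd(2, 28) = 28 / 2 = 14
H is normal (ℤ_28 is abelian).
|G/H| = |G| / |H| = 28 / 14 = 2

|G/H| = 2


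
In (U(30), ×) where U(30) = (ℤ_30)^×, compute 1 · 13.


Operation: multiplication mod 30
1 · 13 = (a × b) mod 30 with a = 1, b = 13

1 · 13 = 13


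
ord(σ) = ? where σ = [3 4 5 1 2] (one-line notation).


Cycle decomposition: (1 3 5 2 4)
Cycle lengths: 5
Order = lcm(5) = 5

ord(σ) = 5


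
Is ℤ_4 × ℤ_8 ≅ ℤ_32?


Comparing ℤ_4 × ℤ_8 and ℤ_32:
gcd(4,8) = 4 ≠ 1. Max element order in ℤ_4×ℤ_8 is lcm(4,8) = 8 < 32, so it has no element of order 32

No, ℤ_4 × ℤ_8 ≇ ℤ_32


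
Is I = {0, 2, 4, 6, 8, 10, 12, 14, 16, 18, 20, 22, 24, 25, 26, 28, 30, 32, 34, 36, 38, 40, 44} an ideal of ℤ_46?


Check ideal conditions for I = {0, 2, 4, 6, 8, 10, 12, 14, 16, 18, 20, 22, 24, 25, 26, 28, 30, 32, 34, 36, 38, 40, 44} in ℤ_46:
(1) I is an additive subgroup? No
(2) For r ∈ ℤ_46 and a ∈ I: r·a ∈ I? No  [counterexample: r=2, a=44, r·a mod 46 = 42 ∉ I]

No, I is not an ideal of ℤ_46


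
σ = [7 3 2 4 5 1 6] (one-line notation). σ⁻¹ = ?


To find σ⁻¹, swap domain and range:
σ(1) = 7 → σ⁻¹(7) = 1
σ(2) = 3 → σ⁻¹(3) = 2
σ(3) = 2 → σ⁻¹(2) = 3
σ(4) = 4 → σ⁻¹(4) = 4
σ(5) = 5 → σ⁻¹(5) = 5
σ(6) = 1 → σ⁻¹(1) = 6
σ(7) = 6 → σ⁻¹(6) = 7

σ⁻¹ = [6 3 2 4 5 7 1]


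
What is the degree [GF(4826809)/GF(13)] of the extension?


GF(4826809) = GF(13^6), so the extension degree is 6

[GF(4826809)/GF(13)] = 6


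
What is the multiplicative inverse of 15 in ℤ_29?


Use the extended Euclidean algorithm to write 1 = 15·s + 29·t; then s mod 29 is the inverse.
Euclidean algorithm:
  15 = 0·29 + 15
  29 = 1·15 + 14
  15 = 1·14 + 1
  14 = 14·1 + 0
gcd(15,29) = 1
Back-substitution gives: 15·(2) + 29·(-1) = 1
So 15⁻¹ ≡ 2 ≡ 2 (mod 29)
Check: 15 × 2 = 30 ≡ 1 (mod 29) ✓

15⁻¹ ≡ 2 (mod 29)


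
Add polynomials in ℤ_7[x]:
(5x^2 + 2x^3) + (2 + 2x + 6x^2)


Add coefficients mod 7:
x^0: 0 + 2 = 2 (mod 7)
x^1: 0 + 2 = 2 (mod 7)
x^2: 5 + 6 = 4 (mod 7)
x^3: 2 + 0 = 2 (mod 7)
Result: 2 + 2x + 4x^2 + 2x^3

f + g = 2 + 2x + 4x^2 + 2x^3


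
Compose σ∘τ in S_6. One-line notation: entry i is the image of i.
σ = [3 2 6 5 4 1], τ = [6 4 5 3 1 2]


σ∘τ: apply τ first, then σ
1 →τ 6 →σ 1
2 →τ 4 →σ 5
3 →τ 5 →σ 4
4 →τ 3 →σ 6
5 →τ 1 →σ 3
6 →τ 2 →σ 2

σ∘τ = [1 5 4 6 3 2]


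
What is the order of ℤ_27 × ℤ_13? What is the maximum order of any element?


|ℤ_27 × ℤ_13| = 27 × 13 = 351
Max element order = lcm(27,13) = 351
Cyclic? Yes (gcd=1)

|ℤ_27×ℤ_13| = 351, max element order = 351


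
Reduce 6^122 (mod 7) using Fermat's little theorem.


Fermat's little theorem: if p is prime and gcd(a,p)=1, then a^(p-1) ≡ 1 (mod p)
p = 7 is prime, gcd(6,7) = 1
Reduce exponent: 122 mod 6 = 2
So 6^122 ≡ 6^2 (mod 7)
6^2 mod 7 = 1

6^122 ≡ 1 (mod 7)


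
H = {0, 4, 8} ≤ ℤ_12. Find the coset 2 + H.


2 + H = {2 + h (mod 12) : h ∈ H}
2+0=2, 2+4=6, 2+8=10

2 + H = {2, 6, 10}


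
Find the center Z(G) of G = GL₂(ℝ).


Z(G) = {g ∈ G | gx = xg for all x ∈ G}
Only scalar multiples of the identity commute with all invertible matrices

Z(GL₂(ℝ)) = {aI : a ∈ ℝ, a ≠ 0}


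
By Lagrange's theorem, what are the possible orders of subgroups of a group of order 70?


Lagrange's theorem: |H| divides |G|
|G| = 70
Divisors of 70: 1, 2, 5, 7, 10, 14, 35, 70

Possible subgroup orders: {1, 2, 5, 7, 10, 14, 35, 70}


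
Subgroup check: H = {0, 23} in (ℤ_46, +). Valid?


Subgroup test for H = {0, 23} in (ℤ_46, +):
(1) 0 ∈ H? Yes
(2) Closure: for all a,b ∈ H, (a+b) mod 46 ∈ H? Yes
(3) Inverses: for all a ∈ H, -a mod 46 ∈ H? Yes

Yes, H is a subgroup of ℤ_46


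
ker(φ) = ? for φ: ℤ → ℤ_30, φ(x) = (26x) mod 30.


Kernel = preimage of identity
ker(φ) = {x ∈ ℤ : 26x ≡ 0 (mod 30)}. gcd(26,30) = 2, so 26x ≡ 0 (mod 30) ⟺ x ≡ 0 (mod 30/2 = 15). Hence ker(φ) = 15ℤ

ker(φ) = 15ℤ


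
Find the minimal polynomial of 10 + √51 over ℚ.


Let α = 10 + √51. Then α - 10 = √51, so (α - 10)² = 51, giving α² - 20α + 49 = 0. Degree 2 and α ∉ ℚ, so this is the minimal polynomial.

Minimal polynomial: x² - 20x + 49


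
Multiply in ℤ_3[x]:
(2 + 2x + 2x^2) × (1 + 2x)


Expand and collect like terms; reduce coefficients mod 3:
x^0: 2·1 = 2 ≡ 2 (mod 3)
x^1: 2·2 + 2·1 = 6 ≡ 0 (mod 3)
x^2: 2·2 + 2·1 = 6 ≡ 0 (mod 3)
x^3: 2·2 = 4 ≡ 1 (mod 3)
Result: 2 + x^3

f · g = 2 + x^3


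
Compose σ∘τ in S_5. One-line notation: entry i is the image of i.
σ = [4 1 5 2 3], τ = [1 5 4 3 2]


σ∘τ: apply τ first, then σ
1 →τ 1 →σ 4
2 →τ 5 →σ 3
3 →τ 4 →σ 2
4 →τ 3 →σ 5
5 →τ 2 →σ 1

σ∘τ = [4 3 2 5 1]


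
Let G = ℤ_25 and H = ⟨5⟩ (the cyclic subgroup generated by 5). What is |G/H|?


|⟨5⟩| = n / gcd(5, 25) = 25 / 5 = 5
H is normal (ℤ_25 is abelian).
|G/H| = |G| / |H| = 25 / 5 = 5

|G/H| = 5


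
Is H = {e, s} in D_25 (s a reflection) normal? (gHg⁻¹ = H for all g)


H = {e, s} in D_25 (s a reflection)
r·s·r⁻¹ = sr⁻² ≠ s for n ≥ 3, so {e, s} is not closed under conjugation

No, not a normal subgroup


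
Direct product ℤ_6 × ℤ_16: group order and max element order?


|ℤ_6 × ℤ_16| = 6 × 16 = 96
Max element order = lcm(6,16) = 48
Cyclic? No (gcd=2)

|ℤ_6×ℤ_16| = 96, max element order = 48


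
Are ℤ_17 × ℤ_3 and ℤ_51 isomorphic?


Comparing ℤ_17 × ℤ_3 and ℤ_51:
gcd(17,3) = 1, so ℤ_17 × ℤ_3 ≅ ℤ_51 (CRT)

Yes, ℤ_17 × ℤ_3 ≅ ℤ_51


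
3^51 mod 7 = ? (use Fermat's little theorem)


Fermat's little theorem: if p is prime and gcd(a,p)=1, then a^(p-1) ≡ 1 (mod p)
p = 7 is prime, gcd(3,7) = 1
Reduce exponent: 51 mod 6 = 3
So 3^51 ≡ 3^3 (mod 7)
3^3 mod 7 = 6

3^51 ≡ 6 (mod 7)


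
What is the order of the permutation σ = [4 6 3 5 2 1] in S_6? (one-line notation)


Cycle decomposition: (1 4 5 2 6)
Cycle lengths: 5
Order = lcm(5) = 5

ord(σ) = 5


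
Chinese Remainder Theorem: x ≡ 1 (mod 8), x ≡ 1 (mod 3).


m₁ = 8, m₂ = 3, gcd = 1, so CRT applies. M = m₁·m₂ = 24
Let M₁ = M/m₁ = 3, M₂ = M/m₂ = 8
Find y₁ ≡ M₁⁻¹ (mod m₁): 3⁻¹ ≡ 3 (mod 8)
Find y₂ ≡ M₂⁻¹ (mod m₂): 8⁻¹ ≡ 2 (mod 3)
x = a₁·M₁·y₁ + a₂·M₂·y₂ = 1·3·3 + 1·8·2 = 25
Reduce mod 24: x ≡ 1
Check: 1 mod 8 = 1 ✓, 1 mod 3 = 1 ✓

x ≡ 1 (mod 24)


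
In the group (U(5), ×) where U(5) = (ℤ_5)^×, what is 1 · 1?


Operation: multiplication mod 5
1 · 1 = (a × b) mod 5 with a = 1, b = 1

1 · 1 = 1


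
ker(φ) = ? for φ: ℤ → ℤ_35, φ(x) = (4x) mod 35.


Kernel = preimage of identity
ker(φ) = {x ∈ ℤ : 4x ≡ 0 (mod 35)}. gcd(4,35) = 1, so 4x ≡ 0 (mod 35) ⟺ x ≡ 0 (mod 35/1 = 35). Hence ker(φ) = 35ℤ

ker(φ) = 35ℤ


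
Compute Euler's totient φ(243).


Factor n: 243 = 3^5
φ(n) = n · ∏(1 - 1/p) over distinct primes p | n
φ(243) = 243 · (1 - 1/3) = 162

φ(243) = 162


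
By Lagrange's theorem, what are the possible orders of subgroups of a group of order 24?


Lagrange's theorem: |H| divides |G|
|G| = 24
Divisors of 24: 1, 2, 3, 4, 6, 8, 12, 24

Possible subgroup orders: {1, 2, 3, 4, 6, 8, 12, 24}


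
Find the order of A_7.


|A_n| = n!/2 (even permutations)
|A_7| = 7!/2 = 5040/2 = 2520

|A_7| = 2520


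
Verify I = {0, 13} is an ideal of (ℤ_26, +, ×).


Check ideal conditions for I = {0, 13} in ℤ_26:
(1) I is an additive subgroup? Yes
(2) For r ∈ ℤ_26 and a ∈ I: r·a ∈ I? Yes

Yes, I is an ideal of ℤ_26


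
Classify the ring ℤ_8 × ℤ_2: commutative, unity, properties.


Direct product ring; commutative with unity (1,1); but (1,0)·(0,1) = (0,0) gives zero divisors, so not an integral domain
Commutative: Yes
Integral domain: No
Has unity: Yes

ℤ_8 × ℤ_2: Commutative=Yes, Unity=Yes


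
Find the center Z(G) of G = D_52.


Z(G) = {g ∈ G | gx = xg for all x ∈ G}
For even n, Z(D_n) = {e, r^(n/2)}: the 180° rotation r^26 commutes with every reflection and rotation

Z(D_52) = {e, r^26}


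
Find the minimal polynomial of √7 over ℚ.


√7 satisfies x² - 7 = 0, irreducible over ℚ since 7 is squarefree

Minimal polynomial: x² - 7


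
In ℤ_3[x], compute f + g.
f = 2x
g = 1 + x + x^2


Add coefficients mod 3:
x^0: 0 + 1 = 1 (mod 3)
x^1: 2 + 1 = 0 (mod 3)
x^2: 0 + 1 = 1 (mod 3)
Result: 1 + x^2

f + g = 1 + x^2


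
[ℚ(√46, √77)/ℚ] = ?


[ℚ(√46,√77):ℚ] = [ℚ(√46,√77):ℚ(√46)]·[ℚ(√46):ℚ] = 2·2 = 4

[ℚ(√46, √77)/ℚ] = 4


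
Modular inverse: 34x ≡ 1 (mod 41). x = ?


Use the extended Euclidean algorithm to write 1 = 34·s + 41·t; then s mod 41 is the inverse.
Euclidean algorithm:
  34 = 0·41 + 34
  41 = 1·34 + 7
  34 = 4·7 + 6
  7 = 1·6 + 1
  6 = 6·1 + 0
gcd(34,41) = 1
Back-substitution gives: 34·(-6) + 41·(5) = 1
So 34⁻¹ ≡ -6 ≡ 35 (mod 41)
Check: 34 × 35 = 1190 ≡ 1 (mod 41) ✓

34⁻¹ ≡ 35 (mod 41)


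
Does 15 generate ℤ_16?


g generates ℤ_n iff gcd(g, n) = 1
gcd(15, 16) = 1
Since gcd = 1, 15 is a generator.

Yes, 15 generates ℤ_16


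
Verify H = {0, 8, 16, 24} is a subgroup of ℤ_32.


Subgroup test for H = {0, 8, 16, 24} in (ℤ_32, +):
(1) 0 ∈ H? Yes
(2) Closure: for all a,b ∈ H, (a+b) mod 32 ∈ H? Yes
(3) Inverses: for all a ∈ H, -a mod 32 ∈ H? Yes

Yes, H is a subgroup of ℤ_32


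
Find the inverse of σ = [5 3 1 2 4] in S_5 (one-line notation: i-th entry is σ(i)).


To find σ⁻¹, swap domain and range:
σ(1) = 5 → σ⁻¹(5) = 1
σ(2) = 3 → σ⁻¹(3) = 2
σ(3) = 1 → σ⁻¹(1) = 3
σ(4) = 2 → σ⁻¹(2) = 4
σ(5) = 4 → σ⁻¹(4) = 5

σ⁻¹ = [3 4 2 5 1]


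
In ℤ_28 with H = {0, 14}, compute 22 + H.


22 + H = {22 + h (mod 28) : h ∈ H}
22+0=22, 22+14=8
22 + H = {8, 22} = 8 + H

22 + H = {8, 22}


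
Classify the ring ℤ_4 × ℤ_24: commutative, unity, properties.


Direct product ring; commutative with unity (1,1); but (1,0)·(0,1) = (0,0) gives zero divisors, so not an integral domain
Commutative: Yes
Integral domain: No
Has unity: Yes

ℤ_4 × ℤ_24: Commutative=Yes, Unity=Yes


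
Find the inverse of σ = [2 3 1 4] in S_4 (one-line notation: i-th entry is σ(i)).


To find σ⁻¹, swap domain and range:
σ(1) = 2 → σ⁻¹(2) = 1
σ(2) = 3 → σ⁻¹(3) = 2
σ(3) = 1 → σ⁻¹(1) = 3
σ(4) = 4 → σ⁻¹(4) = 4

σ⁻¹ = [3 1 2 4]


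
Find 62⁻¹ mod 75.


Use the extended Euclidean algorithm to write 1 = 62·s + 75·t; then s mod 75 is the inverse.
Euclidean algorithm:
  62 = 0·75 + 62
  75 = 1·62 + 13
  62 = 4·13 + 10
  13 = 1·10 + 3
  10 = 3·3 + 1
  3 = 3·1 + 0
gcd(62,75) = 1
Back-substitution gives: 62·(23) + 75·(-19) = 1
So 62⁻¹ ≡ 23 ≡ 23 (mod 75)
Check: 62 × 23 = 1426 ≡ 1 (mod 75) ✓

62⁻¹ ≡ 23 (mod 75)


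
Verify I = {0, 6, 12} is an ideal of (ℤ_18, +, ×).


Check ideal conditions for I = {0, 6, 12} in ℤ_18:
(1) I is an additive subgroup? Yes
(2) For r ∈ ℤ_18 and a ∈ I: r·a ∈ I? Yes

Yes, I is an ideal of ℤ_18


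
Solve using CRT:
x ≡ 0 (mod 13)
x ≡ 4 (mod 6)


m₁ = 13, m₂ = 6, gcd = 1, so CRT applies. M = m₁·m₂ = 78
Let M₁ = M/m₁ = 6, M₂ = M/m₂ = 13
Find y₁ ≡ M₁⁻¹ (mod m₁): 6⁻¹ ≡ 11 (mod 13)
Find y₂ ≡ M₂⁻¹ (mod m₂): 13⁻¹ ≡ 1 (mod 6)
x = a₁·M₁·y₁ + a₂·M₂·y₂ = 0·6·11 + 4·13·1 = 52
Reduce mod 78: x ≡ 52
Check: 52 mod 13 = 0 ✓, 52 mod 6 = 4 ✓

x ≡ 52 (mod 78)


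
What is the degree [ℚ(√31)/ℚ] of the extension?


√31 has minimal polynomial x² - 31 (irreducible over ℚ since 31 is squarefree)

[ℚ(√31)/ℚ] = 2


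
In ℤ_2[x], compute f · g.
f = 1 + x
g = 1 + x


Expand and collect like terms; reduce coefficients mod 2:
x^0: 1·1 = 1 ≡ 1 (mod 2)
x^1: 1·1 + 1·1 = 2 ≡ 0 (mod 2)
x^2: 1·1 = 1 ≡ 1 (mod 2)
Result: 1 + x^2

f · g = 1 + x^2


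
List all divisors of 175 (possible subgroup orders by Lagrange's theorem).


Lagrange's theorem: |H| divides |G|
|G| = 175
Divisors of 175: 1, 5, 7, 25, 35, 175

Possible subgroup orders: {1, 5, 7, 25, 35, 175}


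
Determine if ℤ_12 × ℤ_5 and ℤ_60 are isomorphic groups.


Comparing ℤ_12 × ℤ_5 and ℤ_60:
gcd(12,5) = 1, so ℤ_12 × ℤ_5 ≅ ℤ_60 (CRT)

Yes, ℤ_12 × ℤ_5 ≅ ℤ_60


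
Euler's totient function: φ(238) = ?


Factor n: 238 = 2 × 7 × 17
φ(n) = n · ∏(1 - 1/p) over distinct primes p | n
φ(238) = 238 · (1 - 1/2) · (1 - 1/7) · (1 - 1/17) = 96

φ(238) = 96


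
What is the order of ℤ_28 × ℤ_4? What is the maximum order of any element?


|ℤ_28 × ℤ_4| = 28 × 4 = 112
Max element order = lcm(28,4) = 28
Cyclic? No (gcd=4)

|ℤ_28×ℤ_4| = 112, max element order = 28


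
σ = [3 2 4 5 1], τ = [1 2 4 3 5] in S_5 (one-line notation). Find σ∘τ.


σ∘τ: apply τ first, then σ
1 →τ 1 →σ 3
2 →τ 2 →σ 2
3 →τ 4 →σ 5
4 →τ 3 →σ 4
5 →τ 5 →σ 1

σ∘τ = [3 2 5 4 1]


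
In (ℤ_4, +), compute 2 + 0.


Operation: addition mod 4
2 + 0 = (a + b) mod 4 with a = 2, b = 0

2 + 0 = 2


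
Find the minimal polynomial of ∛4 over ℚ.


∛4 satisfies x³ - 4 = 0, irreducible over ℚ (no rational root; 4 is not a perfect cube)

Minimal polynomial: x³ - 4


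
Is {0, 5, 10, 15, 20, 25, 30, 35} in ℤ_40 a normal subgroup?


H = {0, 5, 10, 15, 20, 25, 30, 35} in ℤ_40
ℤ_40 is abelian; every subgroup of an abelian group is normal

Yes, normal subgroup


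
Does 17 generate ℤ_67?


g generates ℤ_n iff gcd(g, n) = 1
gcd(17, 67) = 1
Since gcd = 1, 17 is a generator.

Yes, 17 generates ℤ_67


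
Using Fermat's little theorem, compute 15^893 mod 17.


Fermat's little theorem: if p is prime and gcd(a,p)=1, then a^(p-1) ≡ 1 (mod p)
p = 17 is prime, gcd(15,17) = 1
Reduce exponent: 893 mod 16 = 13
So 15^893 ≡ 15^13 (mod 17)
15^13 mod 17 = 2

15^893 ≡ 2 (mod 17)


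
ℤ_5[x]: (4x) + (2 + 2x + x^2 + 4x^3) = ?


Add coefficients mod 5:
x^0: 0 + 2 = 2 (mod 5)
x^1: 4 + 2 = 1 (mod 5)
x^2: 0 + 1 = 1 (mod 5)
x^3: 0 + 4 = 4 (mod 5)
Result: 2 + x + x^2 + 4x^3

f + g = 2 + x + x^2 + 4x^3


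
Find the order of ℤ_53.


ℤ_n has n elements.

|ℤ_53| = 53


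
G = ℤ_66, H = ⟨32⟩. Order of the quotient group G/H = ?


|⟨32⟩| = n / gcd(32, 66) = 66 / 2 = 33
H is normal (ℤ_66 is abelian).
|G/H| = |G| / |H| = 66 / 33 = 2

|G/H| = 2


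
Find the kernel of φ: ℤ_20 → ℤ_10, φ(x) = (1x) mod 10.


Kernel = preimage of identity
ker(φ) = {x ∈ ℤ_20 : 1x ≡ 0 (mod 10)}. Since 10 | 20, φ is well-defined. The kernel is the cyclic subgroup ⟨10⟩ of ℤ_20 (order 2), i.e. {0, 10}

ker(φ) = {0, 10}


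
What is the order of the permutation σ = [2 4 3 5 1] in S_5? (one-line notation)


Cycle decomposition: (1 2 4 5)
Cycle lengths: 4
Order = lcm(4) = 4

ord(σ) = 4


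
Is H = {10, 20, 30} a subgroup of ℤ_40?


Subgroup test for H = {10, 20, 30} in (ℤ_40, +):
(1) 0 ∈ H? No
(2) Closure: for all a,b ∈ H, (a+b) mod 40 ∈ H? No  [counterexample: 10 + 30 = 0 ∉ H]
(3) Inverses: for all a ∈ H, -a mod 40 ∈ H? Yes

No, H is not a subgroup of ℤ_40


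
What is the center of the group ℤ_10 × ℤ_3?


Z(G) = {g ∈ G | gx = xg for all x ∈ G}
Direct product of abelian groups is abelian, so Z(G) = G

Z(ℤ_10 × ℤ_3) = ℤ_10 × ℤ_3


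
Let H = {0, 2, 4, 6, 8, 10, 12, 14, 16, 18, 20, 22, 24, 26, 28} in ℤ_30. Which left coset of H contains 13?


13 + H = {13 + h (mod 30) : h ∈ H}
13+0=13, 13+2=15, 13+4=17, 13+6=19, 13+8=21, 13+10=23, 13+12=25, 13+14=27, 13+16=29, 13+18=1, 13+20=3, 13+22=5, 13+24=7, 13+26=9, 13+28=11
13 + H = {1, 3, 5, 7, 9, 11, 13, 15, 17, 19, 21, 23, 25, 27, 29} = 1 + H

13 + H = {1, 3, 5, 7, 9, 11, 13, 15, 17, 19, 21, 23, 25, 27, 29}


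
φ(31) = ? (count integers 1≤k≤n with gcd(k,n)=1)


Factor n: 31 = 31
φ(n) = n · ∏(1 - 1/p) over distinct primes p | n
φ(31) = 31 · (1 - 1/31) = 30

φ(31) = 30


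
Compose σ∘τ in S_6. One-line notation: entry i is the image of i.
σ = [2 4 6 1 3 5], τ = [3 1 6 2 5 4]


σ∘τ: apply τ first, then σ
1 →τ 3 →σ 6
2 →τ 1 →σ 2
3 →τ 6 →σ 5
4 →τ 2 →σ 4
5 →τ 5 →σ 3
6 →τ 4 →σ 1

σ∘τ = [6 2 5 4 3 1]


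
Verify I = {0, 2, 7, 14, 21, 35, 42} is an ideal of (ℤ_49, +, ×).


Check ideal conditions for I = {0, 2, 7, 14, 21, 35, 42} in ℤ_49:
(1) I is an additive subgroup? No
(2) For r ∈ ℤ_49 and a ∈ I: r·a ∈ I? No  [counterexample: r=2, a=2, r·a mod 49 = 4 ∉ I]

No, I is not an ideal of ℤ_49


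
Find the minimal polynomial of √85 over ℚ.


√85 satisfies x² - 85 = 0, irreducible over ℚ since 85 is squarefree

Minimal polynomial: x² - 85


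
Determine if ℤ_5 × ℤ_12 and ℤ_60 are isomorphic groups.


Comparing ℤ_5 × ℤ_12 and ℤ_60:
gcd(5,12) = 1, so ℤ_5 × ℤ_12 ≅ ℤ_60 (CRT)

Yes, ℤ_5 × ℤ_12 ≅ ℤ_60


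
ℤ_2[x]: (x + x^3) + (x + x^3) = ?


Add coefficients mod 2:
x^0: 0 + 0 = 0 (mod 2)
x^1: 1 + 1 = 0 (mod 2)
x^2: 0 + 0 = 0 (mod 2)
x^3: 1 + 1 = 0 (mod 2)
Result: 0

f + g = 0


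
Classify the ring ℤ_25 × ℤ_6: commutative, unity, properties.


Direct product ring; commutative with unity (1,1); but (1,0)·(0,1) = (0,0) gives zero divisors, so not an integral domain
Commutative: Yes
Integral domain: No
Has unity: Yes

ℤ_25 × ℤ_6: Commutative=Yes, Unity=Yes


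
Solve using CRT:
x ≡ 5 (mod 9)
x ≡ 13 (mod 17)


m₁ = 9, m₂ = 17, gcd = 1, so CRT applies. M = m₁·m₂ = 153
Let M₁ = M/m₁ = 17, M₂ = M/m₂ = 9
Find y₁ ≡ M₁⁻¹ (mod m₁): 17⁻¹ ≡ 8 (mod 9)
Find y₂ ≡ M₂⁻¹ (mod m₂): 9⁻¹ ≡ 2 (mod 17)
x = a₁·M₁·y₁ + a₂·M₂·y₂ = 5·17·8 + 13·9·2 = 914
Reduce mod 153: x ≡ 149
Check: 149 mod 9 = 5 ✓, 149 mod 17 = 13 ✓

x ≡ 149 (mod 153)


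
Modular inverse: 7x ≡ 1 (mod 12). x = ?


Use the extended Euclidean algorithm to write 1 = 7·s + 12·t; then s mod 12 is the inverse.
Euclidean algorithm:
  7 = 0·12 + 7
  12 = 1·7 + 5
  7 = 1·5 + 2
  5 = 2·2 + 1
  2 = 2·1 + 0
gcd(7,12) = 1
Back-substitution gives: 7·(-5) + 12·(3) = 1
So 7⁻¹ ≡ -5 ≡ 7 (mod 12)
Check: 7 × 7 = 49 ≡ 1 (mod 12) ✓

7⁻¹ ≡ 7 (mod 12)


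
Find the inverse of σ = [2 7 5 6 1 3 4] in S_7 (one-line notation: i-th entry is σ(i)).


To find σ⁻¹, swap domain and range:
σ(1) = 2 → σ⁻¹(2) = 1
σ(2) = 7 → σ⁻¹(7) = 2
σ(3) = 5 → σ⁻¹(5) = 3
σ(4) = 6 → σ⁻¹(6) = 4
σ(5) = 1 → σ⁻¹(1) = 5
σ(6) = 3 → σ⁻¹(3) = 6
σ(7) = 4 → σ⁻¹(4) = 7

σ⁻¹ = [5 1 6 7 3 4 2]


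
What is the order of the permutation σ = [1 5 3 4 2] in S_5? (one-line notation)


Cycle decomposition: (2 5)
Cycle lengths: 2
Order = lcm(2) = 2

ord(σ) = 2


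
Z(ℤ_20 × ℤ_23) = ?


Z(G) = {g ∈ G | gx = xg for all x ∈ G}
Direct product of abelian groups is abelian, so Z(G) = G

Z(ℤ_20 × ℤ_23) = ℤ_20 × ℤ_23


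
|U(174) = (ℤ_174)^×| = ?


U(n) is the group of units mod n; |U(n)| = φ(n)
|U(174)| = φ(174) = 56

|U(174) = (ℤ_174)^×| = 56


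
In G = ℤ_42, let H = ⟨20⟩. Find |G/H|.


|⟨20⟩| = n / gcd(20, 42) = 42 / 2 = 21
H is normal (ℤ_42 is abelian).
|G/H| = |G| / |H| = 42 / 21 = 2

|G/H| = 2


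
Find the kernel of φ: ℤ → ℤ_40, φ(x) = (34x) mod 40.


Kernel = preimage of identity
ker(φ) = {x ∈ ℤ : 34x ≡ 0 (mod 40)}. gcd(34,40) = 2, so 34x ≡ 0 (mod 40) ⟺ x ≡ 0 (mod 40/2 = 20). Hence ker(φ) = 20ℤ

ker(φ) = 20ℤ
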